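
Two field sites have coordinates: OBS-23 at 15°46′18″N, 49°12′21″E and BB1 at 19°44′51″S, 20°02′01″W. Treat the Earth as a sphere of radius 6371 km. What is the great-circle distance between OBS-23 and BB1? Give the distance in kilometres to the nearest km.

8534 km

OBS-23: φ = +15.77167°, λ = +49.20583°
BB1: φ = -19.74750°, λ = -20.03361°
Δφ = -35.5192°,  Δλ = -69.2394°
a = sin²(Δφ/2) + cos φ₁ cos φ₂ sin²(Δλ/2) = 0.385389
c = 2·arcsin(√a) = 1.339518 rad = 76.7487°
d = R·c = 6371 × 1.339518 = 8534.1 km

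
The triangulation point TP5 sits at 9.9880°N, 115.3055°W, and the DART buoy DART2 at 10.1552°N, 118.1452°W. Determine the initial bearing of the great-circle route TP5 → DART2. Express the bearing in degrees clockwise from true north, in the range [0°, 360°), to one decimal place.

273.7°

Δλ = -2.8397°
y = sin Δλ · cos φ₂ = -0.048766
x = cos φ₁ sin φ₂ − sin φ₁ cos φ₂ cos Δλ = 0.003128
θ = atan2(y, x) = -86.3301° → 273.6699° (mod 360°)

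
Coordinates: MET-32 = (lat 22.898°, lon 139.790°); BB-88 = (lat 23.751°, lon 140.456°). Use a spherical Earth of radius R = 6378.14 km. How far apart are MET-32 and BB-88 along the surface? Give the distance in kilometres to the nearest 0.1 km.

116.8 km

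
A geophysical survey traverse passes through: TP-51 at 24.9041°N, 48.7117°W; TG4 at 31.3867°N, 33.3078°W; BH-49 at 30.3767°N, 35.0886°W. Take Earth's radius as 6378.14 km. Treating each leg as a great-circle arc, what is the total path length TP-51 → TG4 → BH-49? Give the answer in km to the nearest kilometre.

TP-51→TG4: c = 0.262318 rad, d = 1673.10 km
TG4→BH-49: c = 0.031972 rad, d = 203.92 km
Total = 1673.10 + 203.92 = 1877.02 km

1877 km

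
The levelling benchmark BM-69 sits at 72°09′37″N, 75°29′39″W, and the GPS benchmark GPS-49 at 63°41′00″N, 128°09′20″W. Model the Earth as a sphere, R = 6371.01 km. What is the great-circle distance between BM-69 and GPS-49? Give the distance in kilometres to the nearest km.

BM-69: φ = +72.16028°, λ = -75.49417°
GPS-49: φ = +63.68333°, λ = -128.15556°
Δφ = -8.4769°,  Δλ = -52.6614°
a = sin²(Δφ/2) + cos φ₁ cos φ₂ sin²(Δλ/2) = 0.032183
c = 2·arcsin(√a) = 0.360744 rad = 20.6691°
d = R·c = 6371.01 × 0.360744 = 2298.3 km

2298 km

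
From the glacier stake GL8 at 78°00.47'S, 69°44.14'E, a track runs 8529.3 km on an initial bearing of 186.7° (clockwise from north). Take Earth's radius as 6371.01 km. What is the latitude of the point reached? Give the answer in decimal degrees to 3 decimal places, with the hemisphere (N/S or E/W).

25.199°S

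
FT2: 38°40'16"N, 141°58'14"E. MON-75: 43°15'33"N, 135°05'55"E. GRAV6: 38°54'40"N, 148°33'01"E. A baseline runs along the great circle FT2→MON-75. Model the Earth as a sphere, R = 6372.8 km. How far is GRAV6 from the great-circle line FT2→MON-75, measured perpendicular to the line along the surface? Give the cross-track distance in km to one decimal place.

426.9 km

FT2: φ = +38.67111°, λ = +141.97056°
MON-75: φ = +43.25917°, λ = +135.09861°
GRAV6: φ = +38.91111°, λ = +148.55028°
δ₁₃ = central angle FT2→GRAV6 = 0.089587 rad  (haversine)
θ₁₃ = bearing FT2→GRAV6 = 85.261°,  θ₁₂ = bearing FT2→MON-75 = 313.697°
dₓₜ = R·arcsin(sin δ₁₃ · sin(θ₁₃ − θ₁₂)) = 6372.8·arcsin(0.08947·sin(-228.435°)) = 426.916 km
|dₓₜ| = 426.916 km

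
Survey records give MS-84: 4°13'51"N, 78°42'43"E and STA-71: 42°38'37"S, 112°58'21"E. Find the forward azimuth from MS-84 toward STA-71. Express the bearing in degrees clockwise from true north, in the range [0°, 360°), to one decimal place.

150.1°

MS-84: φ = +4.23083°, λ = +78.71194°
STA-71: φ = -42.64361°, λ = +112.97250°
Δλ = 34.2606°
y = sin Δλ · cos φ₂ = 0.414101
x = cos φ₁ sin φ₂ − sin φ₁ cos φ₂ cos Δλ = -0.720441
θ = atan2(y, x) = 150.1102° → 150.1102° (mod 360°)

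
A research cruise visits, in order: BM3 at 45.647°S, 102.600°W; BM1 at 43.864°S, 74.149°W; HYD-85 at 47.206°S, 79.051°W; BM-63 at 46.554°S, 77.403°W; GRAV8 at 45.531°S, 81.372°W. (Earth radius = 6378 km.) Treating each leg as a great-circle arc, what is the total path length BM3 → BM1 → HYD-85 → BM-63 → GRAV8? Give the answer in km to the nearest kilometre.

BM3→BM1: c = 0.352124 rad, d = 2245.85 km
BM1→HYD-85: c = 0.083597 rad, d = 533.18 km
HYD-85→BM-63: c = 0.022715 rad, d = 144.88 km
BM-63→GRAV8: c = 0.051284 rad, d = 327.09 km
Total = 2245.85 + 533.18 + 144.88 + 327.09 = 3251.00 km

3251 km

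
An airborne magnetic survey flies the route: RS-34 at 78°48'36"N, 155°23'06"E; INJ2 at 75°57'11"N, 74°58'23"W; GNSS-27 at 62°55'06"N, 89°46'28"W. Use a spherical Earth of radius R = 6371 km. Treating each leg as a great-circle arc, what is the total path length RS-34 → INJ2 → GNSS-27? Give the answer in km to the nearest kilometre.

RS-34: φ = +78.81000°, λ = +155.38500°
INJ2: φ = +75.95306°, λ = -74.97306°
GNSS-27: φ = +62.91833°, λ = -89.77444°
RS-34→INJ2: c = 0.398603 rad, d = 2539.50 km
INJ2→GNSS-27: c = 0.243223 rad, d = 1549.57 km
Total = 2539.50 + 1549.57 = 4089.07 km

4089 km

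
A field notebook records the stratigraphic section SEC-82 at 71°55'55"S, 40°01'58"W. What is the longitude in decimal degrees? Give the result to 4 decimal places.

40.0328°W

40° + 1′/60 + 58″/3600 = 40 + 0.01667 + 0.01611 = 40.0328°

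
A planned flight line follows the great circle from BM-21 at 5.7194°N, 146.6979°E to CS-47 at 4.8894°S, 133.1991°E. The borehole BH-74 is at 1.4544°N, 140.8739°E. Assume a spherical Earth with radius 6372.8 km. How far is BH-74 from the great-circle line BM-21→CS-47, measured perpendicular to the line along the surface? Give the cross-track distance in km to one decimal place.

26.4 km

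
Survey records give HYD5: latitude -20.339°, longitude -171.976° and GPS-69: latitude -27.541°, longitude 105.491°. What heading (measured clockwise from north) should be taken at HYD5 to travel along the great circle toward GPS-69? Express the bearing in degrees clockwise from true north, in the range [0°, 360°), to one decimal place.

245.9°

Δλ = -82.5330°
y = sin Δλ · cos φ₂ = -0.879161
x = cos φ₁ sin φ₂ − sin φ₁ cos φ₂ cos Δλ = -0.393504
θ = atan2(y, x) = -114.1128° → 245.8872° (mod 360°)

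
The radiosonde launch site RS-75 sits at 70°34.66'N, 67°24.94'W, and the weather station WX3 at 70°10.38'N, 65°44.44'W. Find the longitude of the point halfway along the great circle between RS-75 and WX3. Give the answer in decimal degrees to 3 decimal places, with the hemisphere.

RS-75: φ = +70.57767°, λ = -67.41567°
WX3: φ = +70.17300°, λ = -65.74067°
Bx = cos φ₂ cos Δλ = 0.339036,  By = cos φ₂ sin Δλ = 0.009914
φₘ = atan2(sin φ₁ + sin φ₂, √((cos φ₁ + Bx)² + By²)) = 70.37727°
λₘ = λ₁ + atan2(By, cos φ₁ + Bx) = -66.56987°

66.570°W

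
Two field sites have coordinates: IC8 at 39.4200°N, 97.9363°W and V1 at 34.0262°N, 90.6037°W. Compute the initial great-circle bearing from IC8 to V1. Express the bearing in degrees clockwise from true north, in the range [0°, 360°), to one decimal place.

Δλ = 7.3326°
y = sin Δλ · cos φ₂ = 0.105777
x = cos φ₁ sin φ₂ − sin φ₁ cos φ₂ cos Δλ = -0.089697
θ = atan2(y, x) = 130.2974° → 130.2974° (mod 360°)

130.3°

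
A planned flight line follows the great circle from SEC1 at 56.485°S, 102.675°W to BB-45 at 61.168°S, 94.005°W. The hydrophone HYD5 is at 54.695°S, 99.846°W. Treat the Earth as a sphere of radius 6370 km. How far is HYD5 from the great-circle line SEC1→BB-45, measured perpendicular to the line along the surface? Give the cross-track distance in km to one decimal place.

δ₁₃ = central angle SEC1→HYD5 = 0.041881 rad  (haversine)
θ₁₃ = bearing SEC1→HYD5 = 42.943°,  θ₁₂ = bearing SEC1→BB-45 = 139.870°
dₓₜ = R·arcsin(sin δ₁₃ · sin(θ₁₃ − θ₁₂)) = 6370·arcsin(0.04187·sin(-96.927°)) = -264.832 km
|dₓₜ| = 264.832 km

264.8 km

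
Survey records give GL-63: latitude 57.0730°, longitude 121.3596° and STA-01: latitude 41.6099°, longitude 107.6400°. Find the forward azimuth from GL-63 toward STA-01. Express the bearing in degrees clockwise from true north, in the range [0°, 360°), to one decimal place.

215.5°

Δλ = -13.7196°
y = sin Δλ · cos φ₂ = -0.177328
x = cos φ₁ sin φ₂ − sin φ₁ cos φ₂ cos Δλ = -0.248712
θ = atan2(y, x) = -144.5116° → 215.4884° (mod 360°)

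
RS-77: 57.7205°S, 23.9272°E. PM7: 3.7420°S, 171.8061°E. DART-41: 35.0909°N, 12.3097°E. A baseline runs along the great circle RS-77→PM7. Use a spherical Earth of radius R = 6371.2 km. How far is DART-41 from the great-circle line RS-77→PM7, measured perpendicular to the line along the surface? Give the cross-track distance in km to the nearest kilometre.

2864 km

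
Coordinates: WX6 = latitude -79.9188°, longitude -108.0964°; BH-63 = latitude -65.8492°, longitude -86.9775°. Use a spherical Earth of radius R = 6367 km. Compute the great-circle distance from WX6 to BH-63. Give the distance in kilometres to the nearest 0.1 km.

Δφ = 14.0696°,  Δλ = 21.1189°
a = sin²(Δφ/2) + cos φ₁ cos φ₂ sin²(Δλ/2) = 0.017405
c = 2·arcsin(√a) = 0.264624 rad = 15.1618°
d = R·c = 6367 × 0.264624 = 1684.9 km

1684.9 km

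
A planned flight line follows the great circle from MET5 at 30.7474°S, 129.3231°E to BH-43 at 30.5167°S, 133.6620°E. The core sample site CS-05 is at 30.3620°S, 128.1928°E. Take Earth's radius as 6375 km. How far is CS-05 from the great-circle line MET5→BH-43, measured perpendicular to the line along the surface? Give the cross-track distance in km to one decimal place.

δ₁₃ = central angle MET5→CS-05 = 0.018271 rad  (haversine)
θ₁₃ = bearing MET5→CS-05 = 291.313°,  θ₁₂ = bearing MET5→BH-43 = 87.571°
dₓₜ = R·arcsin(sin δ₁₃ · sin(θ₁₃ − θ₁₂)) = 6375·arcsin(0.01827·sin(203.742°)) = -46.894 km
|dₓₜ| = 46.894 km

46.9 km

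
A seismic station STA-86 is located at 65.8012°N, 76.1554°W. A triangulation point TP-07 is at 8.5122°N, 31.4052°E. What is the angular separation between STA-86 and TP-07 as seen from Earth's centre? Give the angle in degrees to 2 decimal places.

Δφ = -57.2890°,  Δλ = 107.5606°
a = sin²(Δφ/2) + cos φ₁ cos φ₂ sin²(Δλ/2) = 0.493649
c = 2·arcsin(√a) = 1.558094 rad = 89.2722°

89.27°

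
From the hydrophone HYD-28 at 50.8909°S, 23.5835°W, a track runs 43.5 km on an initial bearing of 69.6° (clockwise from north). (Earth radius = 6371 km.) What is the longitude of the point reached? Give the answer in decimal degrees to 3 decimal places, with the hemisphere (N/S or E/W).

δ = d/R = 43.5/6371 = 0.006828 rad
φ₂ = arcsin(sin φ₁ cos δ + cos φ₁ sin δ cos θ)
   = arcsin(-0.77595·0.99998 + 0.63080·0.00683·0.34857) = -50.75310°
λ₂ = λ₁ + atan2(sin θ sin δ cos φ₁, cos δ − sin φ₁ sin φ₂) = -23.00393°

23.004°W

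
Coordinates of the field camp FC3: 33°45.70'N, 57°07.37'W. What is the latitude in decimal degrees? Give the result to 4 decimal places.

33.7617°N

33° + 45.70′/60 = 33 + 0.76167 = 33.7617°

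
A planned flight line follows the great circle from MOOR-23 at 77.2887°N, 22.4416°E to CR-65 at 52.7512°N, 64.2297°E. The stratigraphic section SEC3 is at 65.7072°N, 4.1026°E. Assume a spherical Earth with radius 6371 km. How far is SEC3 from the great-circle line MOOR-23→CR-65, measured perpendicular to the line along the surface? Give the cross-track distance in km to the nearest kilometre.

δ₁₃ = central angle MOOR-23→SEC3 = 0.223884 rad  (haversine)
θ₁₃ = bearing MOOR-23→SEC3 = 215.664°,  θ₁₂ = bearing MOOR-23→CR-65 = 123.314°
dₓₜ = R·arcsin(sin δ₁₃ · sin(θ₁₃ − θ₁₂)) = 6371·arcsin(0.22202·sin(92.350°)) = 1425.143 km
|dₓₜ| = 1425.143 km

1425 km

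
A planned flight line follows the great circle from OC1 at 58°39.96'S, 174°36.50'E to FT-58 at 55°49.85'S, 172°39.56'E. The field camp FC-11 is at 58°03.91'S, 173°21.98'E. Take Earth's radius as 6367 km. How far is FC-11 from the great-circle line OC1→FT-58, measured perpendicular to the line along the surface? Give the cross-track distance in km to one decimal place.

OC1: φ = -58.66600°, λ = +174.60833°
FT-58: φ = -55.83083°, λ = +172.65933°
FC-11: φ = -58.06517°, λ = +173.36633°
δ₁₃ = central angle OC1→FC-11 = 0.015467 rad  (haversine)
θ₁₃ = bearing OC1→FC-11 = 312.156°,  θ₁₂ = bearing OC1→FT-58 = 338.776°
dₓₜ = R·arcsin(sin δ₁₃ · sin(θ₁₃ − θ₁₂)) = 6367·arcsin(0.01547·sin(-26.620°)) = -44.123 km
|dₓₜ| = 44.123 km

44.1 km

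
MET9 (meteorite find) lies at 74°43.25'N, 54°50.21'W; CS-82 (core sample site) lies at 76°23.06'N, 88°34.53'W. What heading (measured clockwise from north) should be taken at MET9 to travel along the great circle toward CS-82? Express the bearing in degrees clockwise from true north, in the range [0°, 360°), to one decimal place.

297.2°

MET9: φ = +74.72083°, λ = -54.83683°
CS-82: φ = +76.38433°, λ = -88.57550°
Δλ = -33.7387°
y = sin Δλ · cos φ₂ = -0.130747
x = cos φ₁ sin φ₂ − sin φ₁ cos φ₂ cos Δλ = 0.067276
θ = atan2(y, x) = -62.7720° → 297.2280° (mod 360°)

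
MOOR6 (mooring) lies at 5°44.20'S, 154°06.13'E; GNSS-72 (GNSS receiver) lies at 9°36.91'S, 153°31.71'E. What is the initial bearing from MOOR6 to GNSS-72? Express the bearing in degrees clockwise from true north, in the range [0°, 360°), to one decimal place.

188.3°

MOOR6: φ = -5.73667°, λ = +154.10217°
GNSS-72: φ = -9.61517°, λ = +153.52850°
Δλ = -0.5737°
y = sin Δλ · cos φ₂ = -0.009872
x = cos φ₁ sin φ₂ − sin φ₁ cos φ₂ cos Δλ = -0.067646
θ = atan2(y, x) = -171.6974° → 188.3026° (mod 360°)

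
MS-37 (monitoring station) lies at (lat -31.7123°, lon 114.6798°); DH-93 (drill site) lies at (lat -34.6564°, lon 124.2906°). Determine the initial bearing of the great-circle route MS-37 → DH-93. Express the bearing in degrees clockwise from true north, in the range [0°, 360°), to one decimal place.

112.7°

Δλ = 9.6108°
y = sin Δλ · cos φ₂ = 0.137333
x = cos φ₁ sin φ₂ − sin φ₁ cos φ₂ cos Δλ = -0.057430
θ = atan2(y, x) = 112.6939° → 112.6939° (mod 360°)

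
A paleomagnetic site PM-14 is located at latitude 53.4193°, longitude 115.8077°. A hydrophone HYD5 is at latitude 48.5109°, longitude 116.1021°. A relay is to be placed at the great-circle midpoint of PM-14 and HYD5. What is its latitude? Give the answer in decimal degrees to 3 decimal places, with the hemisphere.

50.965°N

Bx = cos φ₂ cos Δλ = 0.662469,  By = cos φ₂ sin Δλ = 0.003404
φₘ = atan2(sin φ₁ + sin φ₂, √((cos φ₁ + Bx)² + By²)) = 50.96519°
λₘ = λ₁ + atan2(By, cos φ₁ + Bx) = 115.96268°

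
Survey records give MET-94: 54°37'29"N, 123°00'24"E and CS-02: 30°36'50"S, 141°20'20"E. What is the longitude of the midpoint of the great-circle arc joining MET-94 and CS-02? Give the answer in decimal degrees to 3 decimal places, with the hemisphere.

MET-94: φ = +54.62472°, λ = +123.00667°
CS-02: φ = -30.61389°, λ = +141.33889°
Bx = cos φ₂ cos Δλ = 0.816941,  By = cos φ₂ sin Δλ = 0.270687
φₘ = atan2(sin φ₁ + sin φ₂, √((cos φ₁ + Bx)² + By²)) = 12.15024°
λₘ = λ₁ + atan2(By, cos φ₁ + Bx) = 133.98125°

133.981°E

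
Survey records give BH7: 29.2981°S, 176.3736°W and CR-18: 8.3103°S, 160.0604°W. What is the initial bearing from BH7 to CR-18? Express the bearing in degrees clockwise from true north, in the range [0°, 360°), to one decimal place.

Δλ = 16.3132°
y = sin Δλ · cos φ₂ = 0.277938
x = cos φ₁ sin φ₂ − sin φ₁ cos φ₂ cos Δλ = 0.338675
θ = atan2(y, x) = 39.3745° → 39.3745° (mod 360°)

39.4°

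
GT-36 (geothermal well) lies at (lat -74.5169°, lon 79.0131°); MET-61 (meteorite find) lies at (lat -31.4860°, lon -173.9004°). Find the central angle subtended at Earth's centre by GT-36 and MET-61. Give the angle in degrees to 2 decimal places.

Δφ = 43.0309°,  Δλ = 107.0865°
a = sin²(Δφ/2) + cos φ₁ cos φ₂ sin²(Δλ/2) = 0.281776
c = 2·arcsin(√a) = 1.119148 rad = 64.1225°

64.12°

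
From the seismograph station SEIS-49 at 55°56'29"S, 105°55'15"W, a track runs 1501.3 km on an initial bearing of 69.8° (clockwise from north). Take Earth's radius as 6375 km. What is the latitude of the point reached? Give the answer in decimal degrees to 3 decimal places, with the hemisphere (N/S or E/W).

SEIS-49: φ = -55.94139°, λ = -105.92083°
δ = d/R = 1501.3/6375 = 0.235498 rad
φ₂ = arcsin(sin φ₁ cos δ + cos φ₁ sin δ cos θ)
   = arcsin(-0.82847·0.97240 + 0.56004·0.23333·0.34530) = -49.50626°
λ₂ = λ₁ + atan2(sin θ sin δ cos φ₁, cos δ − sin φ₁ sin φ₂) = -86.21350°

49.506°S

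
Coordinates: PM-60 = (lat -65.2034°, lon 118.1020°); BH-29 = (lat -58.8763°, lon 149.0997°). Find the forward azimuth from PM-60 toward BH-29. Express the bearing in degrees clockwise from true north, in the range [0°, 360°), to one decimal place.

Δλ = 30.9977°
y = sin Δλ · cos φ₂ = 0.266199
x = cos φ₁ sin φ₂ − sin φ₁ cos φ₂ cos Δλ = 0.043193
θ = atan2(y, x) = 80.7837° → 80.7837° (mod 360°)

80.8°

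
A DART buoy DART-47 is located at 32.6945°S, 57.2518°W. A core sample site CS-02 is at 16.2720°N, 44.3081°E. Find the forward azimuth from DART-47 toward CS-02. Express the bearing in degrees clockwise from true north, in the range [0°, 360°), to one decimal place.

82.0°

Δλ = 101.5599°
y = sin Δλ · cos φ₂ = 0.940471
x = cos φ₁ sin φ₂ − sin φ₁ cos φ₂ cos Δλ = 0.131896
θ = atan2(y, x) = 82.0166° → 82.0166° (mod 360°)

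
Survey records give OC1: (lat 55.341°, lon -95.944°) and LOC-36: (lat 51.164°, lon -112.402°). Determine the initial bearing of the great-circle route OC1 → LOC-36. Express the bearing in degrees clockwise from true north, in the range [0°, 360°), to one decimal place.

253.8°

Δλ = -16.4580°
y = sin Δλ · cos φ₂ = -0.177663
x = cos φ₁ sin φ₂ − sin φ₁ cos φ₂ cos Δλ = -0.051704
θ = atan2(y, x) = -106.2261° → 253.7739° (mod 360°)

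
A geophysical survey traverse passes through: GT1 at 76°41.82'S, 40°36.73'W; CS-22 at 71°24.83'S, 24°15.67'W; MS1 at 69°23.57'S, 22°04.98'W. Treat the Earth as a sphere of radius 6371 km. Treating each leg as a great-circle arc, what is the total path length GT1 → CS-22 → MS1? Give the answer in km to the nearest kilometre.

1005 km

GT1: φ = -76.69700°, λ = -40.61217°
CS-22: φ = -71.41383°, λ = -24.26117°
MS1: φ = -69.39283°, λ = -22.08300°
GT1→CS-22: c = 0.120193 rad, d = 765.75 km
CS-22→MS1: c = 0.037501 rad, d = 238.92 km
Total = 765.75 + 238.92 = 1004.67 km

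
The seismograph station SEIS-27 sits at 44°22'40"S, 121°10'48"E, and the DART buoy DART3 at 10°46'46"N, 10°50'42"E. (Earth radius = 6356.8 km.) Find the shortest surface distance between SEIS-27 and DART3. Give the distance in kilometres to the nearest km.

12427 km

SEIS-27: φ = -44.37778°, λ = +121.18000°
DART3: φ = +10.77944°, λ = +10.84500°
Δφ = 55.1572°,  Δλ = -110.3350°
a = sin²(Δφ/2) + cos φ₁ cos φ₂ sin²(Δλ/2) = 0.687401
c = 2·arcsin(√a) = 1.954980 rad = 112.0121°
d = R·c = 6356.8 × 1.954980 = 12427.4 km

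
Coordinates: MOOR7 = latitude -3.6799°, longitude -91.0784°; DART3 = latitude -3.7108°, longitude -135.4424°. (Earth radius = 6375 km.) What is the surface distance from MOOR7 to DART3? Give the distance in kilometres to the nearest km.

4925 km

Δφ = -0.0309°,  Δλ = -44.3640°
a = sin²(Δφ/2) + cos φ₁ cos φ₂ sin²(Δλ/2) = 0.141952
c = 2·arcsin(√a) = 0.772603 rad = 44.2669°
d = R·c = 6375 × 0.772603 = 4925.3 km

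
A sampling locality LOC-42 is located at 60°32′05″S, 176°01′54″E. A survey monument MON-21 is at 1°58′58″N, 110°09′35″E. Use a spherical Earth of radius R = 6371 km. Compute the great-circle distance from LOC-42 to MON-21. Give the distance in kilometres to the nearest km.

LOC-42: φ = -60.53472°, λ = +176.03167°
MON-21: φ = +1.98278°, λ = +110.15972°
Δφ = 62.5175°,  Δλ = -65.8719°
a = sin²(Δφ/2) + cos φ₁ cos φ₂ sin²(Δλ/2) = 0.414584
c = 2·arcsin(√a) = 1.399123 rad = 80.1638°
d = R·c = 6371 × 1.399123 = 8913.8 km

8914 km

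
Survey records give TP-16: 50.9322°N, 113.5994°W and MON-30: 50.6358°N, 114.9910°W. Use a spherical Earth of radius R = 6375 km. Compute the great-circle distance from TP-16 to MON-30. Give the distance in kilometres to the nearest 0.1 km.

103.3 km

Δφ = -0.2964°,  Δλ = -1.3916°
a = sin²(Δφ/2) + cos φ₁ cos φ₂ sin²(Δλ/2) = 0.000066
c = 2·arcsin(√a) = 0.016204 rad = 0.9284°
d = R·c = 6375 × 0.016204 = 103.3 km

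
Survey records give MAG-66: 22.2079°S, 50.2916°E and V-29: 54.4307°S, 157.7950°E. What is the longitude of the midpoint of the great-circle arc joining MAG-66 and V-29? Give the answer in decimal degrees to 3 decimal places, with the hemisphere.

86.749°E

Bx = cos φ₂ cos Δλ = -0.174950,  By = cos φ₂ sin Δλ = 0.554755
φₘ = atan2(sin φ₁ + sin φ₂, √((cos φ₁ + Bx)² + By²)) = -51.91758°
λₘ = λ₁ + atan2(By, cos φ₁ + Bx) = 86.74921°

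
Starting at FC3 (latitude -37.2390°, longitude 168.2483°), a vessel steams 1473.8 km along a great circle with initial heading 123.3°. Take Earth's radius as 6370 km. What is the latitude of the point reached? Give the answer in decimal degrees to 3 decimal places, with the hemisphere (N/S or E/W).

43.570°S

δ = d/R = 1473.8/6370 = 0.231366 rad
φ₂ = arcsin(sin φ₁ cos δ + cos φ₁ sin δ cos θ)
   = arcsin(-0.60514·0.97335 + 0.79612·0.22931·-0.54902) = -43.57028°
λ₂ = λ₁ + atan2(sin θ sin δ cos φ₁, cos δ − sin φ₁ sin φ₂) = -176.41294°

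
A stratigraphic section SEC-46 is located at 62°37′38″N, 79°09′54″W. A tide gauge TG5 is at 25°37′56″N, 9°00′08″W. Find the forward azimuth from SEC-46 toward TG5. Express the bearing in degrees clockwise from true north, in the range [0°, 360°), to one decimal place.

SEC-46: φ = +62.62722°, λ = -79.16500°
TG5: φ = +25.63222°, λ = -9.00222°
Δλ = 70.1628°
y = sin Δλ · cos φ₂ = 0.848090
x = cos φ₁ sin φ₂ − sin φ₁ cos φ₂ cos Δλ = -0.072800
θ = atan2(y, x) = 94.9063° → 94.9063° (mod 360°)

94.9°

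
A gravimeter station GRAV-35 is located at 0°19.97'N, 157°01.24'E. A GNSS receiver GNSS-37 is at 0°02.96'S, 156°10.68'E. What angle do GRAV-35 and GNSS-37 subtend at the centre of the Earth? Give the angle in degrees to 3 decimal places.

0.925°

GRAV-35: φ = +0.33283°, λ = +157.02067°
GNSS-37: φ = -0.04933°, λ = +156.17800°
Δφ = -0.3822°,  Δλ = -0.8427°
a = sin²(Δφ/2) + cos φ₁ cos φ₂ sin²(Δλ/2) = 0.000065
c = 2·arcsin(√a) = 0.016149 rad = 0.9253°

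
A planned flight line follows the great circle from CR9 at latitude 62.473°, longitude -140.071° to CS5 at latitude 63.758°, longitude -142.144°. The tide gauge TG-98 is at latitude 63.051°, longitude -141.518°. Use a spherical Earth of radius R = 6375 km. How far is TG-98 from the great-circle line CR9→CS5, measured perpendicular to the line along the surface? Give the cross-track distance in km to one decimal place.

22.1 km

δ₁₃ = central angle CR9→TG-98 = 0.015341 rad  (haversine)
θ₁₃ = bearing CR9→TG-98 = 311.755°,  θ₁₂ = bearing CR9→CS5 = 324.811°
dₓₜ = R·arcsin(sin δ₁₃ · sin(θ₁₃ − θ₁₂)) = 6375·arcsin(0.01534·sin(-13.056°)) = -22.093 km
|dₓₜ| = 22.093 km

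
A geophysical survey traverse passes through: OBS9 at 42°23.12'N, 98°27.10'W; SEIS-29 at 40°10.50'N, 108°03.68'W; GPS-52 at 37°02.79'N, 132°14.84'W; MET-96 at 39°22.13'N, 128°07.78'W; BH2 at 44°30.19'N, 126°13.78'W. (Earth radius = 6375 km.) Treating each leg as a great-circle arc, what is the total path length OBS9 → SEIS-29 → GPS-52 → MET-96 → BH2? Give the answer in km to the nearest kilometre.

OBS9: φ = +42.38533°, λ = -98.45167°
SEIS-29: φ = +40.17500°, λ = -108.06133°
GPS-52: φ = +37.04650°, λ = -132.24733°
MET-96: φ = +39.36883°, λ = -128.12967°
BH2: φ = +44.50317°, λ = -126.22967°
OBS9→SEIS-29: c = 0.131726 rad, d = 839.75 km
SEIS-29→GPS-52: c = 0.333270 rad, d = 2124.60 km
GPS-52→MET-96: c = 0.069499 rad, d = 443.05 km
MET-96→BH2: c = 0.092937 rad, d = 592.47 km
Total = 839.75 + 2124.60 + 443.05 + 592.47 = 3999.88 km

4000 km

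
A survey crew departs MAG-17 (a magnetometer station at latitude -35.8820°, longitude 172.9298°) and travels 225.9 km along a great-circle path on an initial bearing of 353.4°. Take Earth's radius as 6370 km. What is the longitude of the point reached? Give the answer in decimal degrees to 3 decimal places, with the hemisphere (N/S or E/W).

172.649°E

δ = d/R = 225.9/6370 = 0.035463 rad
φ₂ = arcsin(sin φ₁ cos δ + cos φ₁ sin δ cos θ)
   = arcsin(-0.58612·0.99937 + 0.81023·0.03546·0.99337) = -33.86325°
λ₂ = λ₁ + atan2(sin θ sin δ cos φ₁, cos δ − sin φ₁ sin φ₂) = 172.64861°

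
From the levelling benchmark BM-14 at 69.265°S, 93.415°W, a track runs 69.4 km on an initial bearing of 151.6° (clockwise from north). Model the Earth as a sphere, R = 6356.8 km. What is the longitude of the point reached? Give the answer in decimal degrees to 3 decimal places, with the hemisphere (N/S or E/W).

δ = d/R = 69.4/6356.8 = 0.010917 rad
φ₂ = arcsin(sin φ₁ cos δ + cos φ₁ sin δ cos θ)
   = arcsin(-0.93523·0.99994 + 0.35405·0.01092·-0.87965) = -69.81314°
λ₂ = λ₁ + atan2(sin θ sin δ cos φ₁, cos δ − sin φ₁ sin φ₂) = -92.55283°

92.553°W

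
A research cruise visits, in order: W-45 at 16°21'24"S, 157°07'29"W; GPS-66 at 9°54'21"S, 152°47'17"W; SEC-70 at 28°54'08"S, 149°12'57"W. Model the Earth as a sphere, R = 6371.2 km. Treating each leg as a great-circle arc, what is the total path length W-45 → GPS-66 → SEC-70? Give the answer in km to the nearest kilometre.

3002 km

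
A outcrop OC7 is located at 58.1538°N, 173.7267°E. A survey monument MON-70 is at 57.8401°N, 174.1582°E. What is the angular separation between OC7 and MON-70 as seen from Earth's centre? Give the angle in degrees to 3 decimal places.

Δφ = -0.3137°,  Δλ = 0.4315°
a = sin²(Δφ/2) + cos φ₁ cos φ₂ sin²(Δλ/2) = 0.000011
c = 2·arcsin(√a) = 0.006775 rad = 0.3882°

0.388°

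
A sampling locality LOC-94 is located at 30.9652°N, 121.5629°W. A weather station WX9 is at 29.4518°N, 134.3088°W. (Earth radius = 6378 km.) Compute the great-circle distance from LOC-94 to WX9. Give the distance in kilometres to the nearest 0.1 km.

1237.0 km

Δφ = -1.5134°,  Δλ = -12.7459°
a = sin²(Δφ/2) + cos φ₁ cos φ₂ sin²(Δλ/2) = 0.009374
c = 2·arcsin(√a) = 0.193943 rad = 11.1121°
d = R·c = 6378 × 0.193943 = 1237.0 km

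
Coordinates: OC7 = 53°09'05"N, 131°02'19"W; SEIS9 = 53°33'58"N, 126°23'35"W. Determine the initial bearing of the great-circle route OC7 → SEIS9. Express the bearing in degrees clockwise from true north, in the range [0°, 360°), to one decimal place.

79.6°

OC7: φ = +53.15139°, λ = -131.03861°
SEIS9: φ = +53.56611°, λ = -126.39306°
Δλ = 4.6456°
y = sin Δλ · cos φ₂ = 0.048100
x = cos φ₁ sin φ₂ − sin φ₁ cos φ₂ cos Δλ = 0.008799
θ = atan2(y, x) = 79.6329° → 79.6329° (mod 360°)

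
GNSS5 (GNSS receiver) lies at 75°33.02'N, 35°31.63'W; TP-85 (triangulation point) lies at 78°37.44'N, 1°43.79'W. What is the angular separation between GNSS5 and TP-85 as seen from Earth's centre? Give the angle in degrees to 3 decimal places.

GNSS5: φ = +75.55033°, λ = -35.52717°
TP-85: φ = +78.62400°, λ = -1.72983°
Δφ = 3.0737°,  Δλ = 33.7973°
a = sin²(Δφ/2) + cos φ₁ cos φ₂ sin²(Δλ/2) = 0.004878
c = 2·arcsin(√a) = 0.139800 rad = 8.0099°

8.010°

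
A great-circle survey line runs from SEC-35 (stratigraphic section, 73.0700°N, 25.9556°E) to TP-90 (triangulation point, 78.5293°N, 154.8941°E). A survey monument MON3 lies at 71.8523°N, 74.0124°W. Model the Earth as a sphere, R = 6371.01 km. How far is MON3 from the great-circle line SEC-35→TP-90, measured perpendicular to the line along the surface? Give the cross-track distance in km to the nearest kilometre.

2648 km

δ₁₃ = central angle SEC-35→MON3 = 0.465998 rad  (haversine)
θ₁₃ = bearing SEC-35→MON3 = 316.942°,  θ₁₂ = bearing SEC-35→TP-90 = 20.906°
dₓₜ = R·arcsin(sin δ₁₃ · sin(θ₁₃ − θ₁₂)) = 6371.01·arcsin(0.44931·sin(296.036°)) = -2647.639 km
|dₓₜ| = 2647.639 km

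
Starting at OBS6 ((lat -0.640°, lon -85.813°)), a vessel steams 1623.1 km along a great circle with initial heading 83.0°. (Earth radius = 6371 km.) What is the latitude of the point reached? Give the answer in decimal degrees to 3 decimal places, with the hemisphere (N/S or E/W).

δ = d/R = 1623.1/6371 = 0.254764 rad
φ₂ = arcsin(sin φ₁ cos δ + cos φ₁ sin δ cos θ)
   = arcsin(-0.01117·0.96772 + 0.99994·0.25202·0.12187) = 1.14037°
λ₂ = λ₁ + atan2(sin θ sin δ cos φ₁, cos δ − sin φ₁ sin φ₂) = -71.32437°

1.140°N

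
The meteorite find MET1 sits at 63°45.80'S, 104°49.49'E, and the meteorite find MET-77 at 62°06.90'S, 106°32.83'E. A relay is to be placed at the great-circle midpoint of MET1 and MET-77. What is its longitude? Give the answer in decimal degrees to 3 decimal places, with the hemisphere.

MET1: φ = -63.76333°, λ = +104.82483°
MET-77: φ = -62.11500°, λ = +106.54717°
Bx = cos φ₂ cos Δλ = 0.467487,  By = cos φ₂ sin Δλ = 0.014057
φₘ = atan2(sin φ₁ + sin φ₂, √((cos φ₁ + Bx)² + By²)) = -62.94179°
λₘ = λ₁ + atan2(By, cos φ₁ + Bx) = 105.71025°

105.710°E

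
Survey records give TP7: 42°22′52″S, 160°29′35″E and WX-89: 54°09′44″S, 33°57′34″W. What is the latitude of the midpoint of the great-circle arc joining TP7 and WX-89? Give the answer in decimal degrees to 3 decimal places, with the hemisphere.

81.365°S

TP7: φ = -42.38111°, λ = +160.49306°
WX-89: φ = -54.16222°, λ = -33.95944°
Bx = cos φ₂ cos Δλ = -0.566964,  By = cos φ₂ sin Δλ = 0.146126
φₘ = atan2(sin φ₁ + sin φ₂, √((cos φ₁ + Bx)² + By²)) = -81.36500°
λₘ = λ₁ + atan2(By, cos φ₁ + Bx) = -159.10962°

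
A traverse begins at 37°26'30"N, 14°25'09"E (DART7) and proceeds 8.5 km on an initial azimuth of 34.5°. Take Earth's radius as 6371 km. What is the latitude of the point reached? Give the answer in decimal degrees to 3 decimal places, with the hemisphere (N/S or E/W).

37.505°N

DART7: φ = +37.44167°, λ = +14.41917°
δ = d/R = 8.5/6371 = 0.001334 rad
φ₂ = arcsin(sin φ₁ cos δ + cos φ₁ sin δ cos θ)
   = arcsin(0.60795·1.00000 + 0.79397·0.00133·0.82413) = 37.50465°
λ₂ = λ₁ + atan2(sin θ sin δ cos φ₁, cos δ − sin φ₁ sin φ₂) = 14.47375°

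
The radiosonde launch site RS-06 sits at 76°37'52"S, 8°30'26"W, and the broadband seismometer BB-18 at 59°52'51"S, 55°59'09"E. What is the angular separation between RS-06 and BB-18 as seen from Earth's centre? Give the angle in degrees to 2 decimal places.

26.94°

RS-06: φ = -76.63111°, λ = -8.50722°
BB-18: φ = -59.88083°, λ = +55.98583°
Δφ = 16.7503°,  Δλ = 64.4931°
a = sin²(Δφ/2) + cos φ₁ cos φ₂ sin²(Δλ/2) = 0.054246
c = 2·arcsin(√a) = 0.470135 rad = 26.9368°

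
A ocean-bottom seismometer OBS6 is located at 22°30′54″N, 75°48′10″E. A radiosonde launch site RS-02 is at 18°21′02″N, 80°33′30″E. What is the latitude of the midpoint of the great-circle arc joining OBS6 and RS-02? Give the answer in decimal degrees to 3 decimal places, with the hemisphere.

20.449°N

OBS6: φ = +22.51500°, λ = +75.80278°
RS-02: φ = +18.35056°, λ = +80.55833°
Bx = cos φ₂ cos Δλ = 0.945881,  By = cos φ₂ sin Δλ = 0.078689
φₘ = atan2(sin φ₁ + sin φ₂, √((cos φ₁ + Bx)² + By²)) = 20.44893°
λₘ = λ₁ + atan2(By, cos φ₁ + Bx) = 78.21278°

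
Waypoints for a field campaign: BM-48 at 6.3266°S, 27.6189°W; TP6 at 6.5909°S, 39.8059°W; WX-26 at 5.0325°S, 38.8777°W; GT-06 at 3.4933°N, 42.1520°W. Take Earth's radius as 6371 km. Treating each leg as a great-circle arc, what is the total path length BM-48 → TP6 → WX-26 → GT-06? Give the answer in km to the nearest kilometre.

2564 km

BM-48→TP6: c = 0.211398 rad, d = 1346.82 km
TP6→WX-26: c = 0.031615 rad, d = 201.42 km
WX-26→GT-06: c = 0.159379 rad, d = 1015.40 km
Total = 1346.82 + 201.42 + 1015.40 = 2563.64 km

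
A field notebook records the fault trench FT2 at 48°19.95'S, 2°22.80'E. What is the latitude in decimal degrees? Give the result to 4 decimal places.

48.3325°S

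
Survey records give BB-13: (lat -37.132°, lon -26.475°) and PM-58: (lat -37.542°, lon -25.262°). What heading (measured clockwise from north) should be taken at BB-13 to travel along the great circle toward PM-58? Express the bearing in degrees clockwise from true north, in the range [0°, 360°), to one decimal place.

113.4°

Δλ = 1.2130°
y = sin Δλ · cos φ₂ = 0.016785
x = cos φ₁ sin φ₂ − sin φ₁ cos φ₂ cos Δλ = -0.007263
θ = atan2(y, x) = 113.3983° → 113.3983° (mod 360°)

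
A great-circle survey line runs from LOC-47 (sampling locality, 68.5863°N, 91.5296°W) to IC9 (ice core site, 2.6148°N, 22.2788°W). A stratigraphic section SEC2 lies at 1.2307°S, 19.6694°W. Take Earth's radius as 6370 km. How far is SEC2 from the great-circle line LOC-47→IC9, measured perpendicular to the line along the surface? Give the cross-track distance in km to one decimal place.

δ₁₃ = central angle LOC-47→SEC2 = 1.477012 rad  (haversine)
θ₁₃ = bearing LOC-47→SEC2 = 107.394°,  θ₁₂ = bearing LOC-47→IC9 = 108.514°
dₓₜ = R·arcsin(sin δ₁₃ · sin(θ₁₃ − θ₁₂)) = 6370·arcsin(0.99561·sin(-1.120°)) = -124.026 km
|dₓₜ| = 124.026 km

124.0 km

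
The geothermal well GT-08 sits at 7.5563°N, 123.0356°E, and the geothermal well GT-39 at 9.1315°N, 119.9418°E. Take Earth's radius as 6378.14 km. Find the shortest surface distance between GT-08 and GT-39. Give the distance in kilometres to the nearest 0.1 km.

383.2 km

Δφ = 1.5752°,  Δλ = -3.0938°
a = sin²(Δφ/2) + cos φ₁ cos φ₂ sin²(Δλ/2) = 0.000902
c = 2·arcsin(√a) = 0.060082 rad = 3.4425°
d = R·c = 6378.14 × 0.060082 = 383.2 km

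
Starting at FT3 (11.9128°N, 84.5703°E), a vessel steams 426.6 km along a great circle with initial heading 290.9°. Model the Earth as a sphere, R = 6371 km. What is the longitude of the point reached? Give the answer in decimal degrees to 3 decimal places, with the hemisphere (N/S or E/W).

δ = d/R = 426.6/6371 = 0.066960 rad
φ₂ = arcsin(sin φ₁ cos δ + cos φ₁ sin δ cos θ)
   = arcsin(0.20642·0.99776 + 0.97846·0.06691·0.35674) = 13.25677°
λ₂ = λ₁ + atan2(sin θ sin δ cos φ₁, cos δ − sin φ₁ sin φ₂) = 80.88831°

80.888°E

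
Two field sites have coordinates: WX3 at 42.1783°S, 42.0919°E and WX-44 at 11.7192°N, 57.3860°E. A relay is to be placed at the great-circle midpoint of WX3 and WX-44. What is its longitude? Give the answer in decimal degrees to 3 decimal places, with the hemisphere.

Bx = cos φ₂ cos Δλ = 0.944478,  By = cos φ₂ sin Δλ = 0.258275
φₘ = atan2(sin φ₁ + sin φ₂, √((cos φ₁ + Bx)² + By²)) = -15.35725°
λₘ = λ₁ + atan2(By, cos φ₁ + Bx) = 50.80359°

50.804°E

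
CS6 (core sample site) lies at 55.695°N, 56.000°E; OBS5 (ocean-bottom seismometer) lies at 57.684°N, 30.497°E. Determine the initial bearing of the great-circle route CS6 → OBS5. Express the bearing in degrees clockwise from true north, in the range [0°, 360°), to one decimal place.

288.7°

Δλ = -25.5030°
y = sin Δλ · cos φ₂ = -0.230171
x = cos φ₁ sin φ₂ − sin φ₁ cos φ₂ cos Δλ = 0.077736
θ = atan2(y, x) = -71.3387° → 288.6613° (mod 360°)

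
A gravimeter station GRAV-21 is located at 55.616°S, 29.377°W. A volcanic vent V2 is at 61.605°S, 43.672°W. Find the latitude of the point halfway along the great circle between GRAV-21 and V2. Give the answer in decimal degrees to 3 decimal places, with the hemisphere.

Bx = cos φ₂ cos Δλ = 0.460823,  By = cos φ₂ sin Δλ = -0.117420
φₘ = atan2(sin φ₁ + sin φ₂, √((cos φ₁ + Bx)² + By²)) = -58.80741°
λₘ = λ₁ + atan2(By, cos φ₁ + Bx) = -35.90853°

58.807°S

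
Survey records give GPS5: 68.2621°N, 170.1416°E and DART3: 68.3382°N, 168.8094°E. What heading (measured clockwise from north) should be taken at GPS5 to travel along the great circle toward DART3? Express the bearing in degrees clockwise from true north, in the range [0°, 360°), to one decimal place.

279.4°

Δλ = -1.3322°
y = sin Δλ · cos φ₂ = -0.008582
x = cos φ₁ sin φ₂ − sin φ₁ cos φ₂ cos Δλ = 0.001421
θ = atan2(y, x) = -80.5990° → 279.4010° (mod 360°)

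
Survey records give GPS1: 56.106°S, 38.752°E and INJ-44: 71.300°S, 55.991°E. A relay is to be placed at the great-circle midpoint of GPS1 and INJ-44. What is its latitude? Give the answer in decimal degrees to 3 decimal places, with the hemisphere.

Bx = cos φ₂ cos Δλ = 0.306210,  By = cos φ₂ sin Δλ = 0.095016
φₘ = atan2(sin φ₁ + sin φ₂, √((cos φ₁ + Bx)² + By²)) = -63.94169°
λₘ = λ₁ + atan2(By, cos φ₁ + Bx) = 45.02869°

63.942°S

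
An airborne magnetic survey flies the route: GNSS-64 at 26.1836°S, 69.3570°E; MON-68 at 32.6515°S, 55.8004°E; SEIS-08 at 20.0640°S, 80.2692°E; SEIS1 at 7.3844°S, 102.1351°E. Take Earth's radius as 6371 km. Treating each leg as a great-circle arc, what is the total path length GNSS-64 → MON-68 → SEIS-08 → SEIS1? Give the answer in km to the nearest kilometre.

7041 km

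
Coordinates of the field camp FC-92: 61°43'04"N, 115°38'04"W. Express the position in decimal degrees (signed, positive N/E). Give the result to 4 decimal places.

+61.7178°, -115.6344°

lat: 61.7178° N → +61.7178°
lon: 115.6344° W → -115.6344°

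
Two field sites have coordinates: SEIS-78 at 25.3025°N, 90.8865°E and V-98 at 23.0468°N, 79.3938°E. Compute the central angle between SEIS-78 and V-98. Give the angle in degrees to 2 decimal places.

10.72°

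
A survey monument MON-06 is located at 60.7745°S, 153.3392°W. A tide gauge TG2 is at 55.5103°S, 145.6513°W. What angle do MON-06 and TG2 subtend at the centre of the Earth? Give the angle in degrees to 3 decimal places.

6.638°

Δφ = 5.2642°,  Δλ = 7.6879°
a = sin²(Δφ/2) + cos φ₁ cos φ₂ sin²(Δλ/2) = 0.003351
c = 2·arcsin(√a) = 0.115848 rad = 6.6376°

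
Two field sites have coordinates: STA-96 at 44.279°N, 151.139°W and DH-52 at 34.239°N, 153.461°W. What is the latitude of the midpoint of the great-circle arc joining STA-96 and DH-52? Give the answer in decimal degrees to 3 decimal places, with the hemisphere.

39.265°N

Bx = cos φ₂ cos Δλ = 0.826019,  By = cos φ₂ sin Δλ = -0.033494
φₘ = atan2(sin φ₁ + sin φ₂, √((cos φ₁ + Bx)² + By²)) = 39.26473°
λₘ = λ₁ + atan2(By, cos φ₁ + Bx) = -152.38336°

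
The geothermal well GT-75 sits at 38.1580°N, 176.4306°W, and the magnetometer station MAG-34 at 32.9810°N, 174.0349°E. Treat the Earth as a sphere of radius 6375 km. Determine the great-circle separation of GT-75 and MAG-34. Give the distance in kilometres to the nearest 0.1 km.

Δφ = -5.1770°,  Δλ = -9.5345°
a = sin²(Δφ/2) + cos φ₁ cos φ₂ sin²(Δλ/2) = 0.006595
c = 2·arcsin(√a) = 0.162604 rad = 9.3165°
d = R·c = 6375 × 0.162604 = 1036.6 km

1036.6 km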